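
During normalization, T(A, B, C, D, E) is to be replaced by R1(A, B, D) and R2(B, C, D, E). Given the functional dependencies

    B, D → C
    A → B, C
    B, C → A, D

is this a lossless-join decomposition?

Yes

Common attributes: R1 ∩ R2 = {B, D}.
Closure of {B, D}: B, D → C applies, adding C; B, C → A, D applies, adding A. So (B, D)⁺ = {A, B, C, D}.
This closure contains every attribute of R1, so R1 ∩ R2 → R1. The join is lossless.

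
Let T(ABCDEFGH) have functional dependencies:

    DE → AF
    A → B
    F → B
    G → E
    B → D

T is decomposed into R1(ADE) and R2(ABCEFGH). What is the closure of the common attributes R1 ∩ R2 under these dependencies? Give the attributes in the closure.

ABDEF

R1 ∩ R2 = {AE}.
A → B applies, adding B
B → D applies, adding D
DE → AF applies, adding F
Closure: {ABDEF}.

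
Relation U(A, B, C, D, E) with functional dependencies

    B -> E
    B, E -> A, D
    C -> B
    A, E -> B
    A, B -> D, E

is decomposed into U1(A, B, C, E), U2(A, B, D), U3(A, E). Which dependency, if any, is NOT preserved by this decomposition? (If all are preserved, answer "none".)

none

B → E lies within U1.
B, E → A, D: restricted closure across fragments reaches A, D.
C → B lies within U1.
A, E → B lies within U1.
A, B → D, E: restricted closure across fragments reaches D, E.
Every dependency is enforceable on the fragments, so the decomposition is dependency-preserving.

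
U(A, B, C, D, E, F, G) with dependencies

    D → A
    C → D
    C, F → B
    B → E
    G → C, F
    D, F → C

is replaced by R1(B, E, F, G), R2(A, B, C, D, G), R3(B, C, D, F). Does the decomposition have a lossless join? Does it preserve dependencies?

Lossless test (chase): Rows 2 and 3 agree on D; apply D→A and equate their A entries. Rows 1 and 2 agree on B; apply B→E and equate their E entries. Rows 1 and 3 agree on B; apply B→E and equate their E entries. Rows 1 and 2 agree on G; apply G→C, F and equate their C, F entries. Rows 1 and 2 agree on C; apply C→D and equate their D entries. Rows 1 and 2 agree on D; apply D→A and equate their A entries. Row 1 is now all distinguished symbols — the join is lossless.
Dependency preservation: G → C, F is not contained in any single fragment, but the restricted closure of its left-hand side across the fragments still reaches the right-hand side; the remaining FDs each lie inside some fragment. All dependencies are preserved.

lossless and dependency-preserving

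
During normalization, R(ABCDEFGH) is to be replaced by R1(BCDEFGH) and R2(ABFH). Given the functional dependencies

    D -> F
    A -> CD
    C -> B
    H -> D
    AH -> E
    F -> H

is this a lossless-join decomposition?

Common attributes: R1 ∩ R2 = {BFH}.
Closure of {BFH}: H → D applies, adding D. So (BFH)⁺ = {BDFH}.
The closure contains neither all of R1 = {BCDEFGH} nor all of R2 = {ABFH}, so the common attributes are not a superkey of either fragment. The join is lossy.

No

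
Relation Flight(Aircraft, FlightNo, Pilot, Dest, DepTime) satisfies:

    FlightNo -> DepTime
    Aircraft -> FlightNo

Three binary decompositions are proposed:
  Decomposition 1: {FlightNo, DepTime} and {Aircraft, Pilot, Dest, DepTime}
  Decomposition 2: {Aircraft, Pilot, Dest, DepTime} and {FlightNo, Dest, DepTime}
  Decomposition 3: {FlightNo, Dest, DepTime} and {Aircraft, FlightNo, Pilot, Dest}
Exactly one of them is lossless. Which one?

Decomposition 3

Decomposition 1: common = {DepTime}, closure = {DepTime} → lossy.
Decomposition 2: common = {Dest, DepTime}, closure = {Dest, DepTime} → lossy.
Decomposition 3: common = {FlightNo, Dest}, closure = {FlightNo, Dest, DepTime} → lossless.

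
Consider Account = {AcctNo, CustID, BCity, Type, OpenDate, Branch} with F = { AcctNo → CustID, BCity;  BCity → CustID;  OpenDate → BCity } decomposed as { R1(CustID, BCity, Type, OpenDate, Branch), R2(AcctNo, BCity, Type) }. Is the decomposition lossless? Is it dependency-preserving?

lossy but dependency-preserving

Lossless test: (BCity, Type)⁺ = {CustID, BCity, Type}, which is a superkey of neither fragment — lossy.
Dependency preservation: AcctNo → CustID, BCity is not contained in any single fragment, but the restricted closure of its left-hand side across the fragments still reaches the right-hand side; the remaining FDs each lie inside some fragment. All dependencies are preserved.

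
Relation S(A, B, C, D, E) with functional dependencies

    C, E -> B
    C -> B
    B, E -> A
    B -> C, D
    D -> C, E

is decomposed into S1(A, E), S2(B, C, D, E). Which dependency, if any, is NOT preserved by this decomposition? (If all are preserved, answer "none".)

Check B, E → A: no single fragment contains all of {A, B, E}, and the restricted closure of {B, E} across the fragments never reaches {A}.
C, E → B is preserved.
C → B is preserved.
B → C, D is preserved.
D → C, E is preserved.

B, E -> A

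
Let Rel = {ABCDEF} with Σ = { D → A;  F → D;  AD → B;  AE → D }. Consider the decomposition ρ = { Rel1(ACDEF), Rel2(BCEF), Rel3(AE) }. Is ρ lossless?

Yes

Chase test. Columns are ABCDEF; row i has aⱼ where attribute j ∈ Reli, else bᵢⱼ.
Initial tableau (one row per fragment):
  row 1: a1 b12 a3 a4 a5 a6
  row 2: b21 a2 a3 b24 a5 a6
  row 3: a1 b32 b33 b34 a5 b36
Rows 1 and 2 agree on F; apply F→D and equate their D entries.
Rows 1 and 3 agree on AE; apply AE→D and equate their D entries.
Rows 1 and 2 agree on D; apply D→A and equate their A entries.
Rows 1 and 2 agree on AD; apply AD→B and equate their B entries.
Rows 1 and 3 agree on AD; apply AD→B and equate their B entries.
Row 1 is now all distinguished symbols — the join is lossless.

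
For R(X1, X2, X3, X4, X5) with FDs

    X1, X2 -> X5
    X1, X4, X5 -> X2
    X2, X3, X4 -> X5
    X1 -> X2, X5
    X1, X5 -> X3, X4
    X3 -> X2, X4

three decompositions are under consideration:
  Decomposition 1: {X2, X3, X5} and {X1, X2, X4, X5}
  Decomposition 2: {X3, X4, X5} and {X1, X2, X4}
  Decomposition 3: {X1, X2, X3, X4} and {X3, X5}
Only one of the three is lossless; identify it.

Decomposition 3

Decomposition 1: common = {X2, X5}, closure = {X2, X5} → lossy.
Decomposition 2: common = {X4}, closure = {X4} → lossy.
Decomposition 3: common = {X3}, closure = {X2, X3, X4, X5} → lossless.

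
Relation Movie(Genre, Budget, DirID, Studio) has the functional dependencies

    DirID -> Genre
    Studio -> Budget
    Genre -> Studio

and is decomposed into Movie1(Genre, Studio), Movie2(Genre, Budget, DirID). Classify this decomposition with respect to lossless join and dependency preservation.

Lossless test: (Genre)⁺ = {Genre, Budget, Studio}, which contains all of one fragment — lossless.
Dependency preservation: the restricted closure of {Studio} across the fragments never reaches {Budget}, so Studio → Budget cannot be enforced without a join — not preserved.

lossless but not dependency-preserving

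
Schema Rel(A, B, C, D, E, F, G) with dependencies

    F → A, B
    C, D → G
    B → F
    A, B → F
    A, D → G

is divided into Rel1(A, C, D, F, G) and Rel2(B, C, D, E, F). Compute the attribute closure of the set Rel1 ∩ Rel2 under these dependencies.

Rel1 ∩ Rel2 = {C, D, F}.
F → A, B applies, adding A, B
C, D → G applies, adding G
Closure: {A, B, C, D, F, G}.

A, B, C, D, F, G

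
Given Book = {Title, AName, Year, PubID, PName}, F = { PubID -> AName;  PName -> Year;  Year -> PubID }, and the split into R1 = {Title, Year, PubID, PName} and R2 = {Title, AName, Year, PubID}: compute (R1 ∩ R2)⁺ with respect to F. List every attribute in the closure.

Title, AName, Year, PubID

R1 ∩ R2 = {Title, Year, PubID}.
PubID → AName applies, adding AName
Closure: {Title, AName, Year, PubID}.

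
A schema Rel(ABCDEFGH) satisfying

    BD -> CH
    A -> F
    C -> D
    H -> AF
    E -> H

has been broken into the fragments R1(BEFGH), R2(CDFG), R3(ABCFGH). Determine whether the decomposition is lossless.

No

Chase test. Columns are ABCDEFGH; row i has aⱼ where attribute j ∈ Ri, else bᵢⱼ.
Initial tableau (one row per fragment):
  row 1: b11 a2 b13 b14 a5 a6 a7 a8
  row 2: b21 b22 a3 a4 b25 a6 a7 b28
  row 3: a1 a2 a3 b34 b35 a6 a7 a8
Rows 2 and 3 agree on C; apply C→D and equate their D entries.
Rows 1 and 3 agree on H; apply H→AF and equate their AF entries.
No row becomes fully distinguished — the join is lossy.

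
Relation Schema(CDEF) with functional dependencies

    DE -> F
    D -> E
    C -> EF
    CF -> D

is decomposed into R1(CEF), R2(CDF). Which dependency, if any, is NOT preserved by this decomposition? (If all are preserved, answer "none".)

Check D → E: no single fragment contains all of {DE}, and the restricted closure of {D} across the fragments never reaches {E}.
DE → F is preserved.
C → EF is preserved.
CF → D is preserved.

D -> E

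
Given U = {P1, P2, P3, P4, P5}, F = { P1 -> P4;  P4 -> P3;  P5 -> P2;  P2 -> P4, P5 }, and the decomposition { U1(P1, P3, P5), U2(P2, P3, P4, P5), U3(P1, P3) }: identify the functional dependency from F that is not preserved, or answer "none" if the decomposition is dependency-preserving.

P1 -> P4

Check P1 → P4: no single fragment contains all of {P1, P4}, and the restricted closure of {P1} across the fragments never reaches {P4}.
P4 → P3 is preserved.
P5 → P2 is preserved.
P2 → P4, P5 is preserved.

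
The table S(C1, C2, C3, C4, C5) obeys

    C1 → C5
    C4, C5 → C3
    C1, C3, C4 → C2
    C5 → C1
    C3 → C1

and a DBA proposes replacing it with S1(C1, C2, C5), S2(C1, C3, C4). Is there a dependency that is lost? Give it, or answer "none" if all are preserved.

Check C1, C3, C4 → C2: no single fragment contains all of {C1, C2, C3, C4}, and the restricted closure of {C1, C3, C4} across the fragments never reaches {C2}.
C1 → C5 is preserved.
C4, C5 → C3 is preserved.
C5 → C1 is preserved.
C3 → C1 is preserved.

C1, C3, C4 → C2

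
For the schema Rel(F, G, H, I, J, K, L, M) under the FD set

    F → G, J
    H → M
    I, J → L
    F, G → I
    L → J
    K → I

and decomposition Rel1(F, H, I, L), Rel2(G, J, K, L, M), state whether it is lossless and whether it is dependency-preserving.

lossy and not dependency-preserving

Lossless test: (L)⁺ = {J, L}, which is a superkey of neither fragment — lossy.
Dependency preservation: the restricted closure of {F} across the fragments never reaches {G, J}, so F → G, J cannot be enforced without a join — not preserved.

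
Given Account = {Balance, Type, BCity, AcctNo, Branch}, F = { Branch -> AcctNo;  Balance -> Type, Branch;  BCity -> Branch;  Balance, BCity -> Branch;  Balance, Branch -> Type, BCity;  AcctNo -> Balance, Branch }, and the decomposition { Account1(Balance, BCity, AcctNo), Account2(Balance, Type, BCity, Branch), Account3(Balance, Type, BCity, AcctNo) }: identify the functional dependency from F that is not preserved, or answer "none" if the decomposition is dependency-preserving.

Branch → AcctNo: restricted closure across fragments reaches AcctNo.
Balance → Type, Branch lies within Account2.
BCity → Branch lies within Account2.
Balance, BCity → Branch lies within Account2.
Balance, Branch → Type, BCity lies within Account2.
AcctNo → Balance, Branch: restricted closure across fragments reaches Balance, Branch.
Every dependency is enforceable on the fragments, so the decomposition is dependency-preserving.

none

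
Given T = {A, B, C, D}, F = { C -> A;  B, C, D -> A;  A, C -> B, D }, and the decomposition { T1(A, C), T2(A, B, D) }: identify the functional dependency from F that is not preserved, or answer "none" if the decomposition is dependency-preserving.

Check A, C → B, D: no single fragment contains all of {A, B, C, D}, and the restricted closure of {A, C} across the fragments never reaches {B, D}.
C → A is preserved.
B, C, D → A is preserved.

A, C -> B, D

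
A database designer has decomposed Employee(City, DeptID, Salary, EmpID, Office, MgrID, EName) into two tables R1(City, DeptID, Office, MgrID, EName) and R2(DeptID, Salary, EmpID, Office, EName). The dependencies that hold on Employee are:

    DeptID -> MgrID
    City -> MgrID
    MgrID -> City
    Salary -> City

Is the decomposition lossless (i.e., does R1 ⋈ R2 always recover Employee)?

Yes

Common attributes: R1 ∩ R2 = {DeptID, Office, EName}.
Closure of {DeptID, Office, EName}: DeptID → MgrID applies, adding MgrID; MgrID → City applies, adding City. So (DeptID, Office, EName)⁺ = {City, DeptID, Office, MgrID, EName}.
This closure contains every attribute of R1, so R1 ∩ R2 → R1. The join is lossless.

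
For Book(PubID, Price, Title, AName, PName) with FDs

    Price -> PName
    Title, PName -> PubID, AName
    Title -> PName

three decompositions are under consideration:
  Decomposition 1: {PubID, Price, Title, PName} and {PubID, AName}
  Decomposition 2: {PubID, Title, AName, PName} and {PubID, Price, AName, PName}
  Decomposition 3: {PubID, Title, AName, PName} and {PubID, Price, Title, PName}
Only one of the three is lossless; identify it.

Decomposition 1: common = {PubID}, closure = {PubID} → lossy.
Decomposition 2: common = {PubID, AName, PName}, closure = {PubID, AName, PName} → lossy.
Decomposition 3: common = {PubID, Title, PName}, closure = {PubID, Title, AName, PName} → lossless.

Decomposition 3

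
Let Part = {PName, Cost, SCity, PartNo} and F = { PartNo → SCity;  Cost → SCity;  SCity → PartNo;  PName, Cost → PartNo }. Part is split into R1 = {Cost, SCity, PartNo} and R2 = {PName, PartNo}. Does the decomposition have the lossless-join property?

Common attributes: R1 ∩ R2 = {PartNo}.
Closure of {PartNo}: PartNo → SCity applies, adding SCity. So (PartNo)⁺ = {SCity, PartNo}.
The closure contains neither all of R1 = {Cost, SCity, PartNo} nor all of R2 = {PName, PartNo}, so the common attributes are not a superkey of either fragment. The join is lossy.

No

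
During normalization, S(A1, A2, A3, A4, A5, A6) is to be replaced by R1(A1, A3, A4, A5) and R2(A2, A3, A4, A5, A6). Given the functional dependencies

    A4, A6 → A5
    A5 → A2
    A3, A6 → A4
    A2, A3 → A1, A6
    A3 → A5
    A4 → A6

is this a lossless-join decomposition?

Common attributes: R1 ∩ R2 = {A3, A4, A5}.
Closure of {A3, A4, A5}: A5 → A2 applies, adding A2; A2, A3 → A1, A6 applies, adding A1, A6. So (A3, A4, A5)⁺ = {A1, A2, A3, A4, A5, A6}.
This closure contains every attribute of R1, so R1 ∩ R2 → R1. The join is lossless.

Yes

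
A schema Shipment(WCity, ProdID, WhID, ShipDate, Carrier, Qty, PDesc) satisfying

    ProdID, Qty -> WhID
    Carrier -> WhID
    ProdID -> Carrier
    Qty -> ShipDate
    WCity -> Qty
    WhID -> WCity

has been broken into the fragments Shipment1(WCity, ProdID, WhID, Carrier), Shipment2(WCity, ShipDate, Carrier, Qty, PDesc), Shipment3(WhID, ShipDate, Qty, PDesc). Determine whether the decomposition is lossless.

No

Chase test. Columns are WCity, ProdID, WhID, ShipDate, Carrier, Qty, PDesc; row i has aⱼ where attribute j ∈ Shipmenti, else bᵢⱼ.
Initial tableau (one row per fragment):
  row 1: a1 a2 a3 b14 a5 b16 b17
  row 2: a1 b22 b23 a4 a5 a6 a7
  row 3: b31 b32 a3 a4 b35 a6 a7
Rows 1 and 2 agree on Carrier; apply Carrier→WhID and equate their WhID entries.
Rows 1 and 2 agree on WCity; apply WCity→Qty and equate their Qty entries.
Rows 1 and 3 agree on WhID; apply WhID→WCity and equate their WCity entries.
Rows 1 and 2 agree on Qty; apply Qty→ShipDate and equate their ShipDate entries.
No row becomes fully distinguished — the join is lossy.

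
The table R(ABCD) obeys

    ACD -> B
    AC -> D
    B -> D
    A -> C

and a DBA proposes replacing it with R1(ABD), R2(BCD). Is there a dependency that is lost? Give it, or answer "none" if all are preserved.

A -> C

Check A → C: no single fragment contains all of {AC}, and the restricted closure of {A} across the fragments never reaches {C}.
ACD → B is preserved.
AC → D is preserved.
B → D is preserved.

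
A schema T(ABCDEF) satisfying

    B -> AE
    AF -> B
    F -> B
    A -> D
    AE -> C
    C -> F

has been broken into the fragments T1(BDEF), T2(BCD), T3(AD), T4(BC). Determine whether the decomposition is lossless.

No

Chase test. Columns are ABCDEF; row i has aⱼ where attribute j ∈ Ti, else bᵢⱼ.
Initial tableau (one row per fragment):
  row 1: b11 a2 b13 a4 a5 a6
  row 2: b21 a2 a3 a4 b25 b26
  row 3: a1 b32 b33 a4 b35 b36
  row 4: b41 a2 a3 b44 b45 b46
Rows 1 and 2 agree on B; apply B→AE and equate their AE entries.
Rows 1 and 4 agree on B; apply B→AE and equate their AE entries.
Rows 1 and 4 agree on A; apply A→D and equate their D entries.
Rows 1 and 2 agree on AE; apply AE→C and equate their C entries.
Rows 1 and 2 agree on C; apply C→F and equate their F entries.
Rows 1 and 4 agree on C; apply C→F and equate their F entries.
No row becomes fully distinguished — the join is lossy.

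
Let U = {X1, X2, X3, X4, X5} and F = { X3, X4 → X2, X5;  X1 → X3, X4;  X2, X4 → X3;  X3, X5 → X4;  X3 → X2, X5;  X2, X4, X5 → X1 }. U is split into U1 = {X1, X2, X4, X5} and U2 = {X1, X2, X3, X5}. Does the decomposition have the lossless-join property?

Yes

Common attributes: U1 ∩ U2 = {X1, X2, X5}.
Closure of {X1, X2, X5}: X1 → X3, X4 applies, adding X3, X4. So (X1, X2, X5)⁺ = {X1, X2, X3, X4, X5}.
This closure contains every attribute of U1, so U1 ∩ U2 → U1. The join is lossless.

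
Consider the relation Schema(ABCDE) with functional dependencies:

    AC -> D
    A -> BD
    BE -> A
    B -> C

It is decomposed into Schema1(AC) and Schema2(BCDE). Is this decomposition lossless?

No

Common attributes: Schema1 ∩ Schema2 = {C}.
No dependency enlarges {C}, so (C)⁺ = {C}.
The closure contains neither all of Schema1 = {AC} nor all of Schema2 = {BCDE}, so the common attributes are not a superkey of either fragment. The join is lossy.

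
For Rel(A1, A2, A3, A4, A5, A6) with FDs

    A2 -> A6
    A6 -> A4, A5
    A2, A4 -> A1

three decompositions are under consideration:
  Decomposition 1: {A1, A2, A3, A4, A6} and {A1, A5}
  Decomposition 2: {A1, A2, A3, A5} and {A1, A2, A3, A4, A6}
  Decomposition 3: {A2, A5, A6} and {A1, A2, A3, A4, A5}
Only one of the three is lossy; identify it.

Decomposition 1

Decomposition 1: common = {A1}, closure = {A1} → lossy.
Decomposition 2: common = {A1, A2, A3}, closure = {A1, A2, A3, A4, A5, A6} → lossless.
Decomposition 3: common = {A2, A5}, closure = {A1, A2, A4, A5, A6} → lossless.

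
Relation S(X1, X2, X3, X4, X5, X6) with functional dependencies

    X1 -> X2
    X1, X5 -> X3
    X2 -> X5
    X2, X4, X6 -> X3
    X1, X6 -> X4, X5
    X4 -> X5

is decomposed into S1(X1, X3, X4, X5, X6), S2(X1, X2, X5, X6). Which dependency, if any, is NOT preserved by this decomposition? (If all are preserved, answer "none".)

Check X2, X4, X6 → X3: no single fragment contains all of {X2, X3, X4, X6}, and the restricted closure of {X2, X4, X6} across the fragments never reaches {X3}.
X1 → X2 is preserved.
X1, X5 → X3 is preserved.
X2 → X5 is preserved.
X1, X6 → X4, X5 is preserved.
X4 → X5 is preserved.

X2, X4, X6 -> X3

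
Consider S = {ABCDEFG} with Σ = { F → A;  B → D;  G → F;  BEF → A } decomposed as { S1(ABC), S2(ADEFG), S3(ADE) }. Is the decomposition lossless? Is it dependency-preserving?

lossy and not dependency-preserving

Lossless test (chase): applying each FD to every pair of rows produces no changes in the tableau, so no row becomes fully distinguished — the join is lossy.
Dependency preservation: the restricted closure of {B} across the fragments never reaches {D}, so B → D cannot be enforced without a join — not preserved.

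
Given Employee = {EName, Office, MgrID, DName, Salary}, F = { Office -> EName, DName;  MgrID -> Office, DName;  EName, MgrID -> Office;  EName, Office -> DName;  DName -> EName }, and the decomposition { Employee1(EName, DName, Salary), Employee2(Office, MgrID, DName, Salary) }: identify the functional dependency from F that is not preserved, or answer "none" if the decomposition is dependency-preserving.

Office → EName, DName: restricted closure across fragments reaches EName, DName.
MgrID → Office, DName lies within Employee2.
EName, MgrID → Office: restricted closure across fragments reaches Office.
EName, Office → DName: restricted closure across fragments reaches DName.
DName → EName lies within Employee1.
Every dependency is enforceable on the fragments, so the decomposition is dependency-preserving.

none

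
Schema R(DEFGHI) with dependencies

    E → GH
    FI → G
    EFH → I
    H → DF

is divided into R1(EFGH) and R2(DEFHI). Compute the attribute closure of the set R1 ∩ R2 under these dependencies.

R1 ∩ R2 = {EFH}.
E → GH applies, adding G
EFH → I applies, adding I
H → DF applies, adding D
Closure: {DEFGHI}.

DEFGHI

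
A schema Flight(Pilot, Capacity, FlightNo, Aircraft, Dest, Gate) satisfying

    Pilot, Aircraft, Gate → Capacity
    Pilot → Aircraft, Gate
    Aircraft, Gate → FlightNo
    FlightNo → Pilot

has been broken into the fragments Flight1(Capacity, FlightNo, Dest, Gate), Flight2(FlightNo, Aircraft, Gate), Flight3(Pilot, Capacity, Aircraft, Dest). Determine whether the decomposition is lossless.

Chase test. Columns are Pilot, Capacity, FlightNo, Aircraft, Dest, Gate; row i has aⱼ where attribute j ∈ Flighti, else bᵢⱼ.
Initial tableau (one row per fragment):
  row 1: b11 a2 a3 b14 a5 a6
  row 2: b21 b22 a3 a4 b25 a6
  row 3: a1 a2 b33 a4 a5 b36
Rows 1 and 2 agree on FlightNo; apply FlightNo→Pilot and equate their Pilot entries.
Rows 1 and 2 agree on Pilot; apply Pilot→Aircraft, Gate and equate their Aircraft, Gate entries.
Rows 1 and 2 agree on Pilot, Aircraft, Gate; apply Pilot, Aircraft, Gate→Capacity and equate their Capacity entries.
No row becomes fully distinguished — the join is lossy.

No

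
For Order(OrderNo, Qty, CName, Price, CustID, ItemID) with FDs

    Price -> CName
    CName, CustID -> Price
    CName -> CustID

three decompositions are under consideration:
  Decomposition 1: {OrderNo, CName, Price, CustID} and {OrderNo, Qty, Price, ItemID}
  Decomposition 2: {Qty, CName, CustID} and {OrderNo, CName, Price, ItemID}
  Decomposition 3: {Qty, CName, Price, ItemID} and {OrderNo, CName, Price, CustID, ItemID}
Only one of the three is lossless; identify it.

Decomposition 1

Decomposition 1: common = {OrderNo, Price}, closure = {OrderNo, CName, Price, CustID} → lossless.
Decomposition 2: common = {CName}, closure = {CName, Price, CustID} → lossy.
Decomposition 3: common = {CName, Price, ItemID}, closure = {CName, Price, CustID, ItemID} → lossy.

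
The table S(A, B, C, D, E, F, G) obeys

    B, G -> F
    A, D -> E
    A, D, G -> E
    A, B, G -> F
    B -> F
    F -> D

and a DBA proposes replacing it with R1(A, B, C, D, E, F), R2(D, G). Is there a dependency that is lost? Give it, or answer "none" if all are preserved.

none

B, G → F: restricted closure across fragments reaches F.
A, D → E lies within R1.
A, D, G → E: restricted closure across fragments reaches E.
A, B, G → F: restricted closure across fragments reaches F.
B → F lies within R1.
F → D lies within R1.
Every dependency is enforceable on the fragments, so the decomposition is dependency-preserving.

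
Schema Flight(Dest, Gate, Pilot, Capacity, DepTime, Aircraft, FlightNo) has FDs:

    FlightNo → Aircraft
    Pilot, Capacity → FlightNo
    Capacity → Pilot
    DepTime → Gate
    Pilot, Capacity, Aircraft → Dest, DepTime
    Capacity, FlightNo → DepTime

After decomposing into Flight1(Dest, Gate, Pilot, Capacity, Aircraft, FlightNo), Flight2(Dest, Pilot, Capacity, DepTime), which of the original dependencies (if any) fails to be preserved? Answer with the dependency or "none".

DepTime → Gate

Check DepTime → Gate: no single fragment contains all of {Gate, DepTime}, and the restricted closure of {DepTime} across the fragments never reaches {Gate}.
FlightNo → Aircraft is preserved.
Pilot, Capacity → FlightNo is preserved.
Capacity → Pilot is preserved.
Pilot, Capacity, Aircraft → Dest, DepTime is preserved.
Capacity, FlightNo → DepTime is preserved.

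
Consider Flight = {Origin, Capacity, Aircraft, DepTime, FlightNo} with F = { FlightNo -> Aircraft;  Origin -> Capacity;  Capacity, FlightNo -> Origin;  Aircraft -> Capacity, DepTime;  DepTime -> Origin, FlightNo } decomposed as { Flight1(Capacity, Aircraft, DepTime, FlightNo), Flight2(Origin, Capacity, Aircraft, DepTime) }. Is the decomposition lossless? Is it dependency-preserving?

lossless and dependency-preserving

Lossless test: (Capacity, Aircraft, DepTime)⁺ = {Origin, Capacity, Aircraft, DepTime, FlightNo}, which contains all of one fragment — lossless.
Dependency preservation: Capacity, FlightNo → Origin; DepTime → Origin, FlightNo are not contained in any single fragment, but the restricted closure of each left-hand side across the fragments still reaches the right-hand side; the remaining FDs each lie inside some fragment. All dependencies are preserved.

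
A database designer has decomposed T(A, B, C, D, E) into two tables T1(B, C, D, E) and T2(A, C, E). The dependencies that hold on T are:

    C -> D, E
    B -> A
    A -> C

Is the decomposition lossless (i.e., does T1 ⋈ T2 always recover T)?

Common attributes: T1 ∩ T2 = {C, E}.
Closure of {C, E}: C → D, E applies, adding D. So (C, E)⁺ = {C, D, E}.
The closure contains neither all of T1 = {B, C, D, E} nor all of T2 = {A, C, E}, so the common attributes are not a superkey of either fragment. The join is lossy.

No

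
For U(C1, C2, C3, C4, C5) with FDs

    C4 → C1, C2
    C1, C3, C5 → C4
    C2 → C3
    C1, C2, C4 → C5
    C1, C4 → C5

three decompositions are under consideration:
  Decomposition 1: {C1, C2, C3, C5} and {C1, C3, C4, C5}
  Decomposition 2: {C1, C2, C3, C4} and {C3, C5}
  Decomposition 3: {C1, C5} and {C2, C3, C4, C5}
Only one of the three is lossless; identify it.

Decomposition 1: common = {C1, C3, C5}, closure = {C1, C2, C3, C4, C5} → lossless.
Decomposition 2: common = {C3}, closure = {C3} → lossy.
Decomposition 3: common = {C5}, closure = {C5} → lossy.

Decomposition 1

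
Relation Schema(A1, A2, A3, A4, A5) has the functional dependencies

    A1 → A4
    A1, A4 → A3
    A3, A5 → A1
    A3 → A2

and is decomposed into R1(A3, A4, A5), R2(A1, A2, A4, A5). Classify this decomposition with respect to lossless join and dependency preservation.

lossy and not dependency-preserving

Lossless test: (A4, A5)⁺ = {A4, A5}, which is a superkey of neither fragment — lossy.
Dependency preservation: the restricted closure of {A1, A4} across the fragments never reaches {A3}, so A1, A4 → A3 cannot be enforced without a join — not preserved.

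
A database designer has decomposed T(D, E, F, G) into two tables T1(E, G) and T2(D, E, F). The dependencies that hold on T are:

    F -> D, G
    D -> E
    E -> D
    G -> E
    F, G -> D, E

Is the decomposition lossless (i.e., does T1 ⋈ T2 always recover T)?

Common attributes: T1 ∩ T2 = {E}.
Closure of {E}: E → D applies, adding D. So (E)⁺ = {D, E}.
The closure contains neither all of T1 = {E, G} nor all of T2 = {D, E, F}, so the common attributes are not a superkey of either fragment. The join is lossy.

No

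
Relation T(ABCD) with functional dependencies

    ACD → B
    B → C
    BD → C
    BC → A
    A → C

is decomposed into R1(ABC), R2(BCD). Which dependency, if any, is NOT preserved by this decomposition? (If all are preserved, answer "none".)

Check ACD → B: no single fragment contains all of {ABCD}, and the restricted closure of {ACD} across the fragments never reaches {B}.
B → C is preserved.
BD → C is preserved.
BC → A is preserved.
A → C is preserved.

ACD → B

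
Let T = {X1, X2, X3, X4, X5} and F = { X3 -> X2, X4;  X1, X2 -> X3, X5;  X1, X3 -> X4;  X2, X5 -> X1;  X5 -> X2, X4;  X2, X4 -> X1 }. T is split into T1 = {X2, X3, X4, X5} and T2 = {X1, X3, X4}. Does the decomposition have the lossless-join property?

Yes

Common attributes: T1 ∩ T2 = {X3, X4}.
Closure of {X3, X4}: X3 → X2, X4 applies, adding X2; X2, X4 → X1 applies, adding X1; X1, X2 → X3, X5 applies, adding X5. So (X3, X4)⁺ = {X1, X2, X3, X4, X5}.
This closure contains every attribute of T1, so T1 ∩ T2 → T1. The join is lossless.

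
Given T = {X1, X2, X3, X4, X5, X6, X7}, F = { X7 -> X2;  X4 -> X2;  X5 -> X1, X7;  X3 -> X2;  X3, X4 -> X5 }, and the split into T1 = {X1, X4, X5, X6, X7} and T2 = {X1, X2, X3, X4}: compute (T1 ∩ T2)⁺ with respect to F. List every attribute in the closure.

T1 ∩ T2 = {X1, X4}.
X4 → X2 applies, adding X2
Closure: {X1, X2, X4}.

X1, X2, X4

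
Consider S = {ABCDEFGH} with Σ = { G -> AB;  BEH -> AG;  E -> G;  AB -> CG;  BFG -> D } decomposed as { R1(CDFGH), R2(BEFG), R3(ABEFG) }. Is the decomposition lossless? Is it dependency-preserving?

lossy but dependency-preserving

Lossless test (chase): Rows 1 and 2 agree on G; apply G→AB and equate their AB entries. Rows 1 and 3 agree on G; apply G→AB and equate their AB entries. Rows 1 and 2 agree on AB; apply AB→CG and equate their CG entries. Rows 1 and 3 agree on AB; apply AB→CG and equate their CG entries. Rows 1 and 2 agree on BFG; apply BFG→D and equate their D entries. Rows 1 and 3 agree on BFG; apply BFG→D and equate their D entries. No row becomes fully distinguished — the join is lossy.
Dependency preservation: BEH → AG; AB → CG; BFG → D are not contained in any single fragment, but the restricted closure of each left-hand side across the fragments still reaches the right-hand side; the remaining FDs each lie inside some fragment. All dependencies are preserved.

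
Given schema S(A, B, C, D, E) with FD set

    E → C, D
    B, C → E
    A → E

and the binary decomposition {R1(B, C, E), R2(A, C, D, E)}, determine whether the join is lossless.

No

Common attributes: R1 ∩ R2 = {C, E}.
Closure of {C, E}: E → C, D applies, adding D. So (C, E)⁺ = {C, D, E}.
The closure contains neither all of R1 = {B, C, E} nor all of R2 = {A, C, D, E}, so the common attributes are not a superkey of either fragment. The join is lossy.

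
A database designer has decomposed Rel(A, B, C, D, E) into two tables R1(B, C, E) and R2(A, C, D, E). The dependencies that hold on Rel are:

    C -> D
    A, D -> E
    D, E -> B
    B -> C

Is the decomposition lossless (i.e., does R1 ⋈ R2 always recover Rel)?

Common attributes: R1 ∩ R2 = {C, E}.
Closure of {C, E}: C → D applies, adding D; D, E → B applies, adding B. So (C, E)⁺ = {B, C, D, E}.
This closure contains every attribute of R1, so R1 ∩ R2 → R1. The join is lossless.

Yes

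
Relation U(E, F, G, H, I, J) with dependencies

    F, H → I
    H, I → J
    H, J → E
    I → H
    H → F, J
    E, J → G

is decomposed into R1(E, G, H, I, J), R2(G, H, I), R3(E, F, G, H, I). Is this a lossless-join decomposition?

Yes

Chase test. Columns are E, F, G, H, I, J; row i has aⱼ where attribute j ∈ Ri, else bᵢⱼ.
Initial tableau (one row per fragment):
  row 1: a1 b12 a3 a4 a5 a6
  row 2: b21 b22 a3 a4 a5 b26
  row 3: a1 a2 a3 a4 a5 b36
Rows 1 and 2 agree on H, I; apply H, I→J and equate their J entries.
Rows 1 and 3 agree on H, I; apply H, I→J and equate their J entries.
Rows 1 and 2 agree on H, J; apply H, J→E and equate their E entries.
Rows 1 and 2 agree on H; apply H→F, J and equate their F, J entries.
Rows 1 and 3 agree on H; apply H→F, J and equate their F, J entries.
Row 1 is now all distinguished symbols — the join is lossless.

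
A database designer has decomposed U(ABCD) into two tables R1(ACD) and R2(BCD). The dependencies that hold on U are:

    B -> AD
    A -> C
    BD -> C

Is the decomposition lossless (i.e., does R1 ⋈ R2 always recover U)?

No

Common attributes: R1 ∩ R2 = {CD}.
No dependency enlarges {CD}, so (CD)⁺ = {CD}.
The closure contains neither all of R1 = {ACD} nor all of R2 = {BCD}, so the common attributes are not a superkey of either fragment. The join is lossy.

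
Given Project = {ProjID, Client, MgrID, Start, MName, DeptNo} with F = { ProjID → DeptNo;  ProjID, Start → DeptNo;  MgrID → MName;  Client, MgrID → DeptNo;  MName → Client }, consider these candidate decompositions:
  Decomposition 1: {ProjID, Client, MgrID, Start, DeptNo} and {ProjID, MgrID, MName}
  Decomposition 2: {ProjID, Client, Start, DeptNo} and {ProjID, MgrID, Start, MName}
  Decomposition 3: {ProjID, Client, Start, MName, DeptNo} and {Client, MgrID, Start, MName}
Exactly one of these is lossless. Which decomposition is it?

Decomposition 1: common = {ProjID, MgrID}, closure = {ProjID, Client, MgrID, MName, DeptNo} → lossless.
Decomposition 2: common = {ProjID, Start}, closure = {ProjID, Start, DeptNo} → lossy.
Decomposition 3: common = {Client, Start, MName}, closure = {Client, Start, MName} → lossy.

Decomposition 1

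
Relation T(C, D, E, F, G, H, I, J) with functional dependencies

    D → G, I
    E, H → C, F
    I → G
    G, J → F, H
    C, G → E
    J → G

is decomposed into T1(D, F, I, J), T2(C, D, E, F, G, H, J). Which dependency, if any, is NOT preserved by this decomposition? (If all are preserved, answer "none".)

Check I → G: no single fragment contains all of {G, I}, and the restricted closure of {I} across the fragments never reaches {G}.
D → G, I is preserved.
E, H → C, F is preserved.
G, J → F, H is preserved.
C, G → E is preserved.
J → G is preserved.

I → G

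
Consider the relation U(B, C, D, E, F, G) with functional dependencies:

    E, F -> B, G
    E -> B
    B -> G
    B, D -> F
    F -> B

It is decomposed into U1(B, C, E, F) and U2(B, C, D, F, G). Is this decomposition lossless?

No

Common attributes: U1 ∩ U2 = {B, C, F}.
Closure of {B, C, F}: B → G applies, adding G. So (B, C, F)⁺ = {B, C, F, G}.
The closure contains neither all of U1 = {B, C, E, F} nor all of U2 = {B, C, D, F, G}, so the common attributes are not a superkey of either fragment. The join is lossy.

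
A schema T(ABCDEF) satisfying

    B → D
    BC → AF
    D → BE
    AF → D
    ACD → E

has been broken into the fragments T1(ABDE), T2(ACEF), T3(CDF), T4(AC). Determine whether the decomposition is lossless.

No

Chase test. Columns are ABCDEF; row i has aⱼ where attribute j ∈ Ti, else bᵢⱼ.
Initial tableau (one row per fragment):
  row 1: a1 a2 b13 a4 a5 b16
  row 2: a1 b22 a3 b24 a5 a6
  row 3: b31 b32 a3 a4 b35 a6
  row 4: a1 b42 a3 b44 b45 b46
Rows 1 and 3 agree on D; apply D→BE and equate their BE entries.
No row becomes fully distinguished — the join is lossy.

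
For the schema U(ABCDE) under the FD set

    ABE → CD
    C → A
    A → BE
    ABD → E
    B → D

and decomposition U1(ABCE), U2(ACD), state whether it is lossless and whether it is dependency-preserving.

Lossless test: (AC)⁺ = {ABCDE}, which contains all of one fragment — lossless.
Dependency preservation: the restricted closure of {B} across the fragments never reaches {D}, so B → D cannot be enforced without a join — not preserved.

lossless but not dependency-preserving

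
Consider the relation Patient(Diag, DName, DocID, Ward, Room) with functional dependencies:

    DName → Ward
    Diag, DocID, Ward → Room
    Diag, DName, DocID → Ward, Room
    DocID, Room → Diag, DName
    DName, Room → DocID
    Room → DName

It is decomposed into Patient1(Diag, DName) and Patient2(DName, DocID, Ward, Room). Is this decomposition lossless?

Common attributes: Patient1 ∩ Patient2 = {DName}.
Closure of {DName}: DName → Ward applies, adding Ward. So (DName)⁺ = {DName, Ward}.
The closure contains neither all of Patient1 = {Diag, DName} nor all of Patient2 = {DName, DocID, Ward, Room}, so the common attributes are not a superkey of either fragment. The join is lossy.

No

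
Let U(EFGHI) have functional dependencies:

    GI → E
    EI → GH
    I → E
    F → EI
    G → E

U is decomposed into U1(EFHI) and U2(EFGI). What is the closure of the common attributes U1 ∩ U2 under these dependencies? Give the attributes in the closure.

U1 ∩ U2 = {EFI}.
EI → GH applies, adding GH
Closure: {EFGHI}.

EFGHI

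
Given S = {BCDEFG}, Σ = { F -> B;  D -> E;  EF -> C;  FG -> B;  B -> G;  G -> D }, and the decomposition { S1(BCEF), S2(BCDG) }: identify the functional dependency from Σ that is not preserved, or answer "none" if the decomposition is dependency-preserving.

D -> E

Check D → E: no single fragment contains all of {DE}, and the restricted closure of {D} across the fragments never reaches {E}.
F → B is preserved.
EF → C is preserved.
FG → B is preserved.
B → G is preserved.
G → D is preserved.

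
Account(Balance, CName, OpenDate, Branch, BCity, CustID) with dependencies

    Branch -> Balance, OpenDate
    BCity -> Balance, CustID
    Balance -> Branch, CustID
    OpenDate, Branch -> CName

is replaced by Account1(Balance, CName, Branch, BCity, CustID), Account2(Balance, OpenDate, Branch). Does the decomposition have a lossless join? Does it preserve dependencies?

lossless and dependency-preserving

Lossless test: (Balance, Branch)⁺ = {Balance, CName, OpenDate, Branch, CustID}, which contains all of one fragment — lossless.
Dependency preservation: OpenDate, Branch → CName is not contained in any single fragment, but the restricted closure of its left-hand side across the fragments still reaches the right-hand side; the remaining FDs each lie inside some fragment. All dependencies are preserved.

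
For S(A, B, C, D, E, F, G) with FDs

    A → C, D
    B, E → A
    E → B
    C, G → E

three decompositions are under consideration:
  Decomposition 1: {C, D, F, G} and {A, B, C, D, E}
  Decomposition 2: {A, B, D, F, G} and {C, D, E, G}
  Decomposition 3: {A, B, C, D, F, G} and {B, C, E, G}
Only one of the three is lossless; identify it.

Decomposition 1: common = {C, D}, closure = {C, D} → lossy.
Decomposition 2: common = {D, G}, closure = {D, G} → lossy.
Decomposition 3: common = {B, C, G}, closure = {A, B, C, D, E, G} → lossless.

Decomposition 3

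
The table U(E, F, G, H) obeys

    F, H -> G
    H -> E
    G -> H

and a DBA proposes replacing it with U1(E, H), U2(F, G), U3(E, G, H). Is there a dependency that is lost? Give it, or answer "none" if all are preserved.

F, H -> G

Check F, H → G: no single fragment contains all of {F, G, H}, and the restricted closure of {F, H} across the fragments never reaches {G}.
H → E is preserved.
G → H is preserved.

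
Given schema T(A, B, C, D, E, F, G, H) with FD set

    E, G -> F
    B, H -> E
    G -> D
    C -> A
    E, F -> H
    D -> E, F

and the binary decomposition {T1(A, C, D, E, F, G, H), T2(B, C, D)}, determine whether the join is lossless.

No

Common attributes: T1 ∩ T2 = {C, D}.
Closure of {C, D}: C → A applies, adding A; D → E, F applies, adding E, F; E, F → H applies, adding H. So (C, D)⁺ = {A, C, D, E, F, H}.
The closure contains neither all of T1 = {A, C, D, E, F, G, H} nor all of T2 = {B, C, D}, so the common attributes are not a superkey of either fragment. The join is lossy.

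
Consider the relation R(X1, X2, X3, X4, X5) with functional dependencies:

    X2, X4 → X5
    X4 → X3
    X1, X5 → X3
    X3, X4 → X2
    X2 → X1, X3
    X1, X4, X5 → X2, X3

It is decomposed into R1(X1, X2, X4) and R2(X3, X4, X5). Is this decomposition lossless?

Common attributes: R1 ∩ R2 = {X4}.
Closure of {X4}: X4 → X3 applies, adding X3; X3, X4 → X2 applies, adding X2; X2 → X1, X3 applies, adding X1; X2, X4 → X5 applies, adding X5. So (X4)⁺ = {X1, X2, X3, X4, X5}.
This closure contains every attribute of R1, so R1 ∩ R2 → R1. The join is lossless.

Yes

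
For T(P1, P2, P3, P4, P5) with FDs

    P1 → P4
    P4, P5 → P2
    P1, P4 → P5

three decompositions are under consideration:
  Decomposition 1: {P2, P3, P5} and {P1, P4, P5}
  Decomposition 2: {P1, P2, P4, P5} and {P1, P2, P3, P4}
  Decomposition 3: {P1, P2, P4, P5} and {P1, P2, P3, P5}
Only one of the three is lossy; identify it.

Decomposition 1

Decomposition 1: common = {P5}, closure = {P5} → lossy.
Decomposition 2: common = {P1, P2, P4}, closure = {P1, P2, P4, P5} → lossless.
Decomposition 3: common = {P1, P2, P5}, closure = {P1, P2, P4, P5} → lossless.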